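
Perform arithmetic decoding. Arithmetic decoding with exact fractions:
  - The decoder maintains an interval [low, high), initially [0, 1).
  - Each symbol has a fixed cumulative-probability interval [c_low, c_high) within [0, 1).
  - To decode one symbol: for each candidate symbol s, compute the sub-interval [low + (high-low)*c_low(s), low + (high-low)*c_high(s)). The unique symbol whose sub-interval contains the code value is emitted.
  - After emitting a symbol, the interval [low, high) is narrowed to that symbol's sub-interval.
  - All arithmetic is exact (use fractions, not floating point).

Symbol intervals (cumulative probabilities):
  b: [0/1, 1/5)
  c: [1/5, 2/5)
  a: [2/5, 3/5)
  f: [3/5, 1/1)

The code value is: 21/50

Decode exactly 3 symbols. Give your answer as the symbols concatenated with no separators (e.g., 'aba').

Step 1: interval [0/1, 1/1), width = 1/1 - 0/1 = 1/1
  'b': [0/1 + 1/1*0/1, 0/1 + 1/1*1/5) = [0/1, 1/5)
  'c': [0/1 + 1/1*1/5, 0/1 + 1/1*2/5) = [1/5, 2/5)
  'a': [0/1 + 1/1*2/5, 0/1 + 1/1*3/5) = [2/5, 3/5) <- contains code 21/50
  'f': [0/1 + 1/1*3/5, 0/1 + 1/1*1/1) = [3/5, 1/1)
  emit 'a', narrow to [2/5, 3/5)
Step 2: interval [2/5, 3/5), width = 3/5 - 2/5 = 1/5
  'b': [2/5 + 1/5*0/1, 2/5 + 1/5*1/5) = [2/5, 11/25) <- contains code 21/50
  'c': [2/5 + 1/5*1/5, 2/5 + 1/5*2/5) = [11/25, 12/25)
  'a': [2/5 + 1/5*2/5, 2/5 + 1/5*3/5) = [12/25, 13/25)
  'f': [2/5 + 1/5*3/5, 2/5 + 1/5*1/1) = [13/25, 3/5)
  emit 'b', narrow to [2/5, 11/25)
Step 3: interval [2/5, 11/25), width = 11/25 - 2/5 = 1/25
  'b': [2/5 + 1/25*0/1, 2/5 + 1/25*1/5) = [2/5, 51/125)
  'c': [2/5 + 1/25*1/5, 2/5 + 1/25*2/5) = [51/125, 52/125)
  'a': [2/5 + 1/25*2/5, 2/5 + 1/25*3/5) = [52/125, 53/125) <- contains code 21/50
  'f': [2/5 + 1/25*3/5, 2/5 + 1/25*1/1) = [53/125, 11/25)
  emit 'a', narrow to [52/125, 53/125)

Answer: aba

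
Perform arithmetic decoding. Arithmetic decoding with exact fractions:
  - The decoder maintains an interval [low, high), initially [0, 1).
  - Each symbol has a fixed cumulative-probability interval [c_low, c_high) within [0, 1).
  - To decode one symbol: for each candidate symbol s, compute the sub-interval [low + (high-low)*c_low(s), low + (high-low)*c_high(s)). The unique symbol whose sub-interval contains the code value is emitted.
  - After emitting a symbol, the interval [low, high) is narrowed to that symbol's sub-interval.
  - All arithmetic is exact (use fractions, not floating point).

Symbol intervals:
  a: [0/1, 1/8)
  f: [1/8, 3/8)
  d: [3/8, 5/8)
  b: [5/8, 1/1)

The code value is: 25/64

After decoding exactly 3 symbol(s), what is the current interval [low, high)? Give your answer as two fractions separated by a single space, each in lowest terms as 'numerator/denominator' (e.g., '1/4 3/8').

Step 1: interval [0/1, 1/1), width = 1/1 - 0/1 = 1/1
  'a': [0/1 + 1/1*0/1, 0/1 + 1/1*1/8) = [0/1, 1/8)
  'f': [0/1 + 1/1*1/8, 0/1 + 1/1*3/8) = [1/8, 3/8)
  'd': [0/1 + 1/1*3/8, 0/1 + 1/1*5/8) = [3/8, 5/8) <- contains code 25/64
  'b': [0/1 + 1/1*5/8, 0/1 + 1/1*1/1) = [5/8, 1/1)
  emit 'd', narrow to [3/8, 5/8)
Step 2: interval [3/8, 5/8), width = 5/8 - 3/8 = 1/4
  'a': [3/8 + 1/4*0/1, 3/8 + 1/4*1/8) = [3/8, 13/32) <- contains code 25/64
  'f': [3/8 + 1/4*1/8, 3/8 + 1/4*3/8) = [13/32, 15/32)
  'd': [3/8 + 1/4*3/8, 3/8 + 1/4*5/8) = [15/32, 17/32)
  'b': [3/8 + 1/4*5/8, 3/8 + 1/4*1/1) = [17/32, 5/8)
  emit 'a', narrow to [3/8, 13/32)
Step 3: interval [3/8, 13/32), width = 13/32 - 3/8 = 1/32
  'a': [3/8 + 1/32*0/1, 3/8 + 1/32*1/8) = [3/8, 97/256)
  'f': [3/8 + 1/32*1/8, 3/8 + 1/32*3/8) = [97/256, 99/256)
  'd': [3/8 + 1/32*3/8, 3/8 + 1/32*5/8) = [99/256, 101/256) <- contains code 25/64
  'b': [3/8 + 1/32*5/8, 3/8 + 1/32*1/1) = [101/256, 13/32)
  emit 'd', narrow to [99/256, 101/256)

Answer: 99/256 101/256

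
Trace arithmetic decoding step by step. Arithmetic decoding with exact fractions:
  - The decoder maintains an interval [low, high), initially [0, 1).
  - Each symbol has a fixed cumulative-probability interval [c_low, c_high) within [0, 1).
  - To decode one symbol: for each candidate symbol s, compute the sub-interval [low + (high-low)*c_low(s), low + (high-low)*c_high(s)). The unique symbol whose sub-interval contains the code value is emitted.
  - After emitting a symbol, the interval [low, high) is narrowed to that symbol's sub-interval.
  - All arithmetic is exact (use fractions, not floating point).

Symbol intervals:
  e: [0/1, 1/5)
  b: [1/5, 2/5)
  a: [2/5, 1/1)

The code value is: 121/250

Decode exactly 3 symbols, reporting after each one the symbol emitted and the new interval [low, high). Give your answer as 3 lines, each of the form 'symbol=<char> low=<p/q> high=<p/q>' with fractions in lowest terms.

Answer: symbol=a low=2/5 high=1/1
symbol=e low=2/5 high=13/25
symbol=a low=56/125 high=13/25

Derivation:
Step 1: interval [0/1, 1/1), width = 1/1 - 0/1 = 1/1
  'e': [0/1 + 1/1*0/1, 0/1 + 1/1*1/5) = [0/1, 1/5)
  'b': [0/1 + 1/1*1/5, 0/1 + 1/1*2/5) = [1/5, 2/5)
  'a': [0/1 + 1/1*2/5, 0/1 + 1/1*1/1) = [2/5, 1/1) <- contains code 121/250
  emit 'a', narrow to [2/5, 1/1)
Step 2: interval [2/5, 1/1), width = 1/1 - 2/5 = 3/5
  'e': [2/5 + 3/5*0/1, 2/5 + 3/5*1/5) = [2/5, 13/25) <- contains code 121/250
  'b': [2/5 + 3/5*1/5, 2/5 + 3/5*2/5) = [13/25, 16/25)
  'a': [2/5 + 3/5*2/5, 2/5 + 3/5*1/1) = [16/25, 1/1)
  emit 'e', narrow to [2/5, 13/25)
Step 3: interval [2/5, 13/25), width = 13/25 - 2/5 = 3/25
  'e': [2/5 + 3/25*0/1, 2/5 + 3/25*1/5) = [2/5, 53/125)
  'b': [2/5 + 3/25*1/5, 2/5 + 3/25*2/5) = [53/125, 56/125)
  'a': [2/5 + 3/25*2/5, 2/5 + 3/25*1/1) = [56/125, 13/25) <- contains code 121/250
  emit 'a', narrow to [56/125, 13/25)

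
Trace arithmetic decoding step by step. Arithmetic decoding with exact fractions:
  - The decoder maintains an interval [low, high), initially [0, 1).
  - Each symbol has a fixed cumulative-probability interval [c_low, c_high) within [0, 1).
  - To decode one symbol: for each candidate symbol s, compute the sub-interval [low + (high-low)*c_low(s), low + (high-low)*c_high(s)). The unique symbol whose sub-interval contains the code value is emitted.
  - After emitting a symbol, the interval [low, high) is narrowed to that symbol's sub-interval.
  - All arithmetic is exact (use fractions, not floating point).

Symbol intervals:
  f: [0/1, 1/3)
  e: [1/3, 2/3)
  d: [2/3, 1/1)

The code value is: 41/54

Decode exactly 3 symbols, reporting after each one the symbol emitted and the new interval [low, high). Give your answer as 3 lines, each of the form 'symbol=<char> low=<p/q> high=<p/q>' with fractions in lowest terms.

Step 1: interval [0/1, 1/1), width = 1/1 - 0/1 = 1/1
  'f': [0/1 + 1/1*0/1, 0/1 + 1/1*1/3) = [0/1, 1/3)
  'e': [0/1 + 1/1*1/3, 0/1 + 1/1*2/3) = [1/3, 2/3)
  'd': [0/1 + 1/1*2/3, 0/1 + 1/1*1/1) = [2/3, 1/1) <- contains code 41/54
  emit 'd', narrow to [2/3, 1/1)
Step 2: interval [2/3, 1/1), width = 1/1 - 2/3 = 1/3
  'f': [2/3 + 1/3*0/1, 2/3 + 1/3*1/3) = [2/3, 7/9) <- contains code 41/54
  'e': [2/3 + 1/3*1/3, 2/3 + 1/3*2/3) = [7/9, 8/9)
  'd': [2/3 + 1/3*2/3, 2/3 + 1/3*1/1) = [8/9, 1/1)
  emit 'f', narrow to [2/3, 7/9)
Step 3: interval [2/3, 7/9), width = 7/9 - 2/3 = 1/9
  'f': [2/3 + 1/9*0/1, 2/3 + 1/9*1/3) = [2/3, 19/27)
  'e': [2/3 + 1/9*1/3, 2/3 + 1/9*2/3) = [19/27, 20/27)
  'd': [2/3 + 1/9*2/3, 2/3 + 1/9*1/1) = [20/27, 7/9) <- contains code 41/54
  emit 'd', narrow to [20/27, 7/9)

Answer: symbol=d low=2/3 high=1/1
symbol=f low=2/3 high=7/9
symbol=d low=20/27 high=7/9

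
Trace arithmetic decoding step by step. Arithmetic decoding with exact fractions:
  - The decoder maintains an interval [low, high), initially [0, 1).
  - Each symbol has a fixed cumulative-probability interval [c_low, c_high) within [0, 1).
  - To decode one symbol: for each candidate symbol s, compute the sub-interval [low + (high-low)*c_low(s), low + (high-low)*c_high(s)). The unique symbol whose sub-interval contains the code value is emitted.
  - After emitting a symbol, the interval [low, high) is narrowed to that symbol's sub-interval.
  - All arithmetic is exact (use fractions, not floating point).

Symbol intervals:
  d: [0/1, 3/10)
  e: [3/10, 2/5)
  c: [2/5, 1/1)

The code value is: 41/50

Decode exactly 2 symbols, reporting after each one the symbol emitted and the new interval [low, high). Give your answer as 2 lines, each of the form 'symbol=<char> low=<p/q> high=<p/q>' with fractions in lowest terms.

Answer: symbol=c low=2/5 high=1/1
symbol=c low=16/25 high=1/1

Derivation:
Step 1: interval [0/1, 1/1), width = 1/1 - 0/1 = 1/1
  'd': [0/1 + 1/1*0/1, 0/1 + 1/1*3/10) = [0/1, 3/10)
  'e': [0/1 + 1/1*3/10, 0/1 + 1/1*2/5) = [3/10, 2/5)
  'c': [0/1 + 1/1*2/5, 0/1 + 1/1*1/1) = [2/5, 1/1) <- contains code 41/50
  emit 'c', narrow to [2/5, 1/1)
Step 2: interval [2/5, 1/1), width = 1/1 - 2/5 = 3/5
  'd': [2/5 + 3/5*0/1, 2/5 + 3/5*3/10) = [2/5, 29/50)
  'e': [2/5 + 3/5*3/10, 2/5 + 3/5*2/5) = [29/50, 16/25)
  'c': [2/5 + 3/5*2/5, 2/5 + 3/5*1/1) = [16/25, 1/1) <- contains code 41/50
  emit 'c', narrow to [16/25, 1/1)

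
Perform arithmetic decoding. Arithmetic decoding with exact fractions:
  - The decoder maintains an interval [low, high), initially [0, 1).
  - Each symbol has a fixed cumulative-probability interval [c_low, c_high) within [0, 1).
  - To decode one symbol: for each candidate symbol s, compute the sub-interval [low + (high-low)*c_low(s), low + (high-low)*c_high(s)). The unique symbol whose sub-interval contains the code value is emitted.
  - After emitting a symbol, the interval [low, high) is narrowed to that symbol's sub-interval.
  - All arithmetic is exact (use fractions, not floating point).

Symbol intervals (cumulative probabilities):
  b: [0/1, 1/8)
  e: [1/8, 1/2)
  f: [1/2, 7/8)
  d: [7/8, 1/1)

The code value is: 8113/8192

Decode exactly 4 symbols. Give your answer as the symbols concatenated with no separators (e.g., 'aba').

Answer: ddef

Derivation:
Step 1: interval [0/1, 1/1), width = 1/1 - 0/1 = 1/1
  'b': [0/1 + 1/1*0/1, 0/1 + 1/1*1/8) = [0/1, 1/8)
  'e': [0/1 + 1/1*1/8, 0/1 + 1/1*1/2) = [1/8, 1/2)
  'f': [0/1 + 1/1*1/2, 0/1 + 1/1*7/8) = [1/2, 7/8)
  'd': [0/1 + 1/1*7/8, 0/1 + 1/1*1/1) = [7/8, 1/1) <- contains code 8113/8192
  emit 'd', narrow to [7/8, 1/1)
Step 2: interval [7/8, 1/1), width = 1/1 - 7/8 = 1/8
  'b': [7/8 + 1/8*0/1, 7/8 + 1/8*1/8) = [7/8, 57/64)
  'e': [7/8 + 1/8*1/8, 7/8 + 1/8*1/2) = [57/64, 15/16)
  'f': [7/8 + 1/8*1/2, 7/8 + 1/8*7/8) = [15/16, 63/64)
  'd': [7/8 + 1/8*7/8, 7/8 + 1/8*1/1) = [63/64, 1/1) <- contains code 8113/8192
  emit 'd', narrow to [63/64, 1/1)
Step 3: interval [63/64, 1/1), width = 1/1 - 63/64 = 1/64
  'b': [63/64 + 1/64*0/1, 63/64 + 1/64*1/8) = [63/64, 505/512)
  'e': [63/64 + 1/64*1/8, 63/64 + 1/64*1/2) = [505/512, 127/128) <- contains code 8113/8192
  'f': [63/64 + 1/64*1/2, 63/64 + 1/64*7/8) = [127/128, 511/512)
  'd': [63/64 + 1/64*7/8, 63/64 + 1/64*1/1) = [511/512, 1/1)
  emit 'e', narrow to [505/512, 127/128)
Step 4: interval [505/512, 127/128), width = 127/128 - 505/512 = 3/512
  'b': [505/512 + 3/512*0/1, 505/512 + 3/512*1/8) = [505/512, 4043/4096)
  'e': [505/512 + 3/512*1/8, 505/512 + 3/512*1/2) = [4043/4096, 1013/1024)
  'f': [505/512 + 3/512*1/2, 505/512 + 3/512*7/8) = [1013/1024, 4061/4096) <- contains code 8113/8192
  'd': [505/512 + 3/512*7/8, 505/512 + 3/512*1/1) = [4061/4096, 127/128)
  emit 'f', narrow to [1013/1024, 4061/4096)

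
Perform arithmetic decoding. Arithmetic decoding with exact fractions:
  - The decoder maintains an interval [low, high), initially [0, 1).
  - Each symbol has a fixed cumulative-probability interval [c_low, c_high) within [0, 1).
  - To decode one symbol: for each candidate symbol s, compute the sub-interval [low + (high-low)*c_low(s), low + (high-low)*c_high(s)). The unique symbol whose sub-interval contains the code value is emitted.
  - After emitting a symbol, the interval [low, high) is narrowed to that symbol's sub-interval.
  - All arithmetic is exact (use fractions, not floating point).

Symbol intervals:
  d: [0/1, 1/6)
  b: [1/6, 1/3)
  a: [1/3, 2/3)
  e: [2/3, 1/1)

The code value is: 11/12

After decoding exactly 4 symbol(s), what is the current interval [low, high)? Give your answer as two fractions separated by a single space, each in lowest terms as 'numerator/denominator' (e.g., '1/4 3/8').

Step 1: interval [0/1, 1/1), width = 1/1 - 0/1 = 1/1
  'd': [0/1 + 1/1*0/1, 0/1 + 1/1*1/6) = [0/1, 1/6)
  'b': [0/1 + 1/1*1/6, 0/1 + 1/1*1/3) = [1/6, 1/3)
  'a': [0/1 + 1/1*1/3, 0/1 + 1/1*2/3) = [1/3, 2/3)
  'e': [0/1 + 1/1*2/3, 0/1 + 1/1*1/1) = [2/3, 1/1) <- contains code 11/12
  emit 'e', narrow to [2/3, 1/1)
Step 2: interval [2/3, 1/1), width = 1/1 - 2/3 = 1/3
  'd': [2/3 + 1/3*0/1, 2/3 + 1/3*1/6) = [2/3, 13/18)
  'b': [2/3 + 1/3*1/6, 2/3 + 1/3*1/3) = [13/18, 7/9)
  'a': [2/3 + 1/3*1/3, 2/3 + 1/3*2/3) = [7/9, 8/9)
  'e': [2/3 + 1/3*2/3, 2/3 + 1/3*1/1) = [8/9, 1/1) <- contains code 11/12
  emit 'e', narrow to [8/9, 1/1)
Step 3: interval [8/9, 1/1), width = 1/1 - 8/9 = 1/9
  'd': [8/9 + 1/9*0/1, 8/9 + 1/9*1/6) = [8/9, 49/54)
  'b': [8/9 + 1/9*1/6, 8/9 + 1/9*1/3) = [49/54, 25/27) <- contains code 11/12
  'a': [8/9 + 1/9*1/3, 8/9 + 1/9*2/3) = [25/27, 26/27)
  'e': [8/9 + 1/9*2/3, 8/9 + 1/9*1/1) = [26/27, 1/1)
  emit 'b', narrow to [49/54, 25/27)
Step 4: interval [49/54, 25/27), width = 25/27 - 49/54 = 1/54
  'd': [49/54 + 1/54*0/1, 49/54 + 1/54*1/6) = [49/54, 295/324)
  'b': [49/54 + 1/54*1/6, 49/54 + 1/54*1/3) = [295/324, 74/81)
  'a': [49/54 + 1/54*1/3, 49/54 + 1/54*2/3) = [74/81, 149/162) <- contains code 11/12
  'e': [49/54 + 1/54*2/3, 49/54 + 1/54*1/1) = [149/162, 25/27)
  emit 'a', narrow to [74/81, 149/162)

Answer: 74/81 149/162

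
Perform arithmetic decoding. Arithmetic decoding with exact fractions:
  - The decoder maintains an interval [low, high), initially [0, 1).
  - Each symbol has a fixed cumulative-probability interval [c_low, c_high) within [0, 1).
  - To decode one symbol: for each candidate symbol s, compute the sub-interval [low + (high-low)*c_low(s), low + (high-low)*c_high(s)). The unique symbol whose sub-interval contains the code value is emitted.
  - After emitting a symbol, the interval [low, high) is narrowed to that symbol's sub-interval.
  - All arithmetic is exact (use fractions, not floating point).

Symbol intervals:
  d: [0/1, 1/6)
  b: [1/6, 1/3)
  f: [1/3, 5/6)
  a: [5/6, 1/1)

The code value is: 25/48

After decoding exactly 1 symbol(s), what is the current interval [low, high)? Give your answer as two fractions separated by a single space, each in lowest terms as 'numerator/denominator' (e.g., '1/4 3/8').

Step 1: interval [0/1, 1/1), width = 1/1 - 0/1 = 1/1
  'd': [0/1 + 1/1*0/1, 0/1 + 1/1*1/6) = [0/1, 1/6)
  'b': [0/1 + 1/1*1/6, 0/1 + 1/1*1/3) = [1/6, 1/3)
  'f': [0/1 + 1/1*1/3, 0/1 + 1/1*5/6) = [1/3, 5/6) <- contains code 25/48
  'a': [0/1 + 1/1*5/6, 0/1 + 1/1*1/1) = [5/6, 1/1)
  emit 'f', narrow to [1/3, 5/6)

Answer: 1/3 5/6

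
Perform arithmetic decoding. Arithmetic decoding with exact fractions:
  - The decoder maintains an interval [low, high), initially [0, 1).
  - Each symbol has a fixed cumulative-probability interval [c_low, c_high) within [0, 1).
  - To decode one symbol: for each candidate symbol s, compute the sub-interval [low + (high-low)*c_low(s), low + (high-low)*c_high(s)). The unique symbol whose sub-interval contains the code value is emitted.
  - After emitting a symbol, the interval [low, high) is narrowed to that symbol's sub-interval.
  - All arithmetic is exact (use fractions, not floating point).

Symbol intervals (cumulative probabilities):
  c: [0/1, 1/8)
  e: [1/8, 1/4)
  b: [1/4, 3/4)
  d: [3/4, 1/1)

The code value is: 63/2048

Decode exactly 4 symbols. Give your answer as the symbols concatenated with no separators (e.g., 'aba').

Step 1: interval [0/1, 1/1), width = 1/1 - 0/1 = 1/1
  'c': [0/1 + 1/1*0/1, 0/1 + 1/1*1/8) = [0/1, 1/8) <- contains code 63/2048
  'e': [0/1 + 1/1*1/8, 0/1 + 1/1*1/4) = [1/8, 1/4)
  'b': [0/1 + 1/1*1/4, 0/1 + 1/1*3/4) = [1/4, 3/4)
  'd': [0/1 + 1/1*3/4, 0/1 + 1/1*1/1) = [3/4, 1/1)
  emit 'c', narrow to [0/1, 1/8)
Step 2: interval [0/1, 1/8), width = 1/8 - 0/1 = 1/8
  'c': [0/1 + 1/8*0/1, 0/1 + 1/8*1/8) = [0/1, 1/64)
  'e': [0/1 + 1/8*1/8, 0/1 + 1/8*1/4) = [1/64, 1/32) <- contains code 63/2048
  'b': [0/1 + 1/8*1/4, 0/1 + 1/8*3/4) = [1/32, 3/32)
  'd': [0/1 + 1/8*3/4, 0/1 + 1/8*1/1) = [3/32, 1/8)
  emit 'e', narrow to [1/64, 1/32)
Step 3: interval [1/64, 1/32), width = 1/32 - 1/64 = 1/64
  'c': [1/64 + 1/64*0/1, 1/64 + 1/64*1/8) = [1/64, 9/512)
  'e': [1/64 + 1/64*1/8, 1/64 + 1/64*1/4) = [9/512, 5/256)
  'b': [1/64 + 1/64*1/4, 1/64 + 1/64*3/4) = [5/256, 7/256)
  'd': [1/64 + 1/64*3/4, 1/64 + 1/64*1/1) = [7/256, 1/32) <- contains code 63/2048
  emit 'd', narrow to [7/256, 1/32)
Step 4: interval [7/256, 1/32), width = 1/32 - 7/256 = 1/256
  'c': [7/256 + 1/256*0/1, 7/256 + 1/256*1/8) = [7/256, 57/2048)
  'e': [7/256 + 1/256*1/8, 7/256 + 1/256*1/4) = [57/2048, 29/1024)
  'b': [7/256 + 1/256*1/4, 7/256 + 1/256*3/4) = [29/1024, 31/1024)
  'd': [7/256 + 1/256*3/4, 7/256 + 1/256*1/1) = [31/1024, 1/32) <- contains code 63/2048
  emit 'd', narrow to [31/1024, 1/32)

Answer: cedd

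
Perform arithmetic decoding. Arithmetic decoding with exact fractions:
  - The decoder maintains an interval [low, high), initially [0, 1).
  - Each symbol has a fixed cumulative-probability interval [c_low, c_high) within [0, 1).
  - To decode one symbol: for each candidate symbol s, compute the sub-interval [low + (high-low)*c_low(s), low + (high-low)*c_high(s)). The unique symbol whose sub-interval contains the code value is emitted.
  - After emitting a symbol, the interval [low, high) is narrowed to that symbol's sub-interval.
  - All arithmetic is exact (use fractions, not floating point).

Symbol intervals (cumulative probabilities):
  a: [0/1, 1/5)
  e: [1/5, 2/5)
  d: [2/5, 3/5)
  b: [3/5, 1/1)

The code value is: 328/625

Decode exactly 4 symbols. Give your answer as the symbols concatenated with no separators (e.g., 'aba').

Step 1: interval [0/1, 1/1), width = 1/1 - 0/1 = 1/1
  'a': [0/1 + 1/1*0/1, 0/1 + 1/1*1/5) = [0/1, 1/5)
  'e': [0/1 + 1/1*1/5, 0/1 + 1/1*2/5) = [1/5, 2/5)
  'd': [0/1 + 1/1*2/5, 0/1 + 1/1*3/5) = [2/5, 3/5) <- contains code 328/625
  'b': [0/1 + 1/1*3/5, 0/1 + 1/1*1/1) = [3/5, 1/1)
  emit 'd', narrow to [2/5, 3/5)
Step 2: interval [2/5, 3/5), width = 3/5 - 2/5 = 1/5
  'a': [2/5 + 1/5*0/1, 2/5 + 1/5*1/5) = [2/5, 11/25)
  'e': [2/5 + 1/5*1/5, 2/5 + 1/5*2/5) = [11/25, 12/25)
  'd': [2/5 + 1/5*2/5, 2/5 + 1/5*3/5) = [12/25, 13/25)
  'b': [2/5 + 1/5*3/5, 2/5 + 1/5*1/1) = [13/25, 3/5) <- contains code 328/625
  emit 'b', narrow to [13/25, 3/5)
Step 3: interval [13/25, 3/5), width = 3/5 - 13/25 = 2/25
  'a': [13/25 + 2/25*0/1, 13/25 + 2/25*1/5) = [13/25, 67/125) <- contains code 328/625
  'e': [13/25 + 2/25*1/5, 13/25 + 2/25*2/5) = [67/125, 69/125)
  'd': [13/25 + 2/25*2/5, 13/25 + 2/25*3/5) = [69/125, 71/125)
  'b': [13/25 + 2/25*3/5, 13/25 + 2/25*1/1) = [71/125, 3/5)
  emit 'a', narrow to [13/25, 67/125)
Step 4: interval [13/25, 67/125), width = 67/125 - 13/25 = 2/125
  'a': [13/25 + 2/125*0/1, 13/25 + 2/125*1/5) = [13/25, 327/625)
  'e': [13/25 + 2/125*1/5, 13/25 + 2/125*2/5) = [327/625, 329/625) <- contains code 328/625
  'd': [13/25 + 2/125*2/5, 13/25 + 2/125*3/5) = [329/625, 331/625)
  'b': [13/25 + 2/125*3/5, 13/25 + 2/125*1/1) = [331/625, 67/125)
  emit 'e', narrow to [327/625, 329/625)

Answer: dbae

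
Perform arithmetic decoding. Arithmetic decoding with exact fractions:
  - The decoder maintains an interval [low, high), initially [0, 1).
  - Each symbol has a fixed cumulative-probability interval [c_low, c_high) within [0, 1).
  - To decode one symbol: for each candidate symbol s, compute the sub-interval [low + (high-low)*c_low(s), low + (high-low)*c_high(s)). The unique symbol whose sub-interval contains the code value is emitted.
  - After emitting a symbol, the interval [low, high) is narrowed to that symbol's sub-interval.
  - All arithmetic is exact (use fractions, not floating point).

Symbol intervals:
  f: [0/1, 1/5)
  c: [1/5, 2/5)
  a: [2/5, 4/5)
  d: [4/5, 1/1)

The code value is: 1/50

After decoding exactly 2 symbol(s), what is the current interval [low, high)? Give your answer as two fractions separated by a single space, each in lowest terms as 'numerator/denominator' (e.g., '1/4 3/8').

Answer: 0/1 1/25

Derivation:
Step 1: interval [0/1, 1/1), width = 1/1 - 0/1 = 1/1
  'f': [0/1 + 1/1*0/1, 0/1 + 1/1*1/5) = [0/1, 1/5) <- contains code 1/50
  'c': [0/1 + 1/1*1/5, 0/1 + 1/1*2/5) = [1/5, 2/5)
  'a': [0/1 + 1/1*2/5, 0/1 + 1/1*4/5) = [2/5, 4/5)
  'd': [0/1 + 1/1*4/5, 0/1 + 1/1*1/1) = [4/5, 1/1)
  emit 'f', narrow to [0/1, 1/5)
Step 2: interval [0/1, 1/5), width = 1/5 - 0/1 = 1/5
  'f': [0/1 + 1/5*0/1, 0/1 + 1/5*1/5) = [0/1, 1/25) <- contains code 1/50
  'c': [0/1 + 1/5*1/5, 0/1 + 1/5*2/5) = [1/25, 2/25)
  'a': [0/1 + 1/5*2/5, 0/1 + 1/5*4/5) = [2/25, 4/25)
  'd': [0/1 + 1/5*4/5, 0/1 + 1/5*1/1) = [4/25, 1/5)
  emit 'f', narrow to [0/1, 1/25)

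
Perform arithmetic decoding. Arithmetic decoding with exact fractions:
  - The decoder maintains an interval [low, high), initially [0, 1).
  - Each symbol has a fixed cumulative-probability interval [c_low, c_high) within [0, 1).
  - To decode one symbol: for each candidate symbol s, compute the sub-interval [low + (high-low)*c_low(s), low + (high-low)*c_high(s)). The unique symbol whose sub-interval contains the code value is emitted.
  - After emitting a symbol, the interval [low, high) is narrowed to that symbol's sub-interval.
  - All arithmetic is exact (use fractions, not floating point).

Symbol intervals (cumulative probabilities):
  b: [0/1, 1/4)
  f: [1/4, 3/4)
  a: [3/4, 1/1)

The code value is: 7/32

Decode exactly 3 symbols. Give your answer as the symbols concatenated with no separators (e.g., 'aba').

Answer: baf

Derivation:
Step 1: interval [0/1, 1/1), width = 1/1 - 0/1 = 1/1
  'b': [0/1 + 1/1*0/1, 0/1 + 1/1*1/4) = [0/1, 1/4) <- contains code 7/32
  'f': [0/1 + 1/1*1/4, 0/1 + 1/1*3/4) = [1/4, 3/4)
  'a': [0/1 + 1/1*3/4, 0/1 + 1/1*1/1) = [3/4, 1/1)
  emit 'b', narrow to [0/1, 1/4)
Step 2: interval [0/1, 1/4), width = 1/4 - 0/1 = 1/4
  'b': [0/1 + 1/4*0/1, 0/1 + 1/4*1/4) = [0/1, 1/16)
  'f': [0/1 + 1/4*1/4, 0/1 + 1/4*3/4) = [1/16, 3/16)
  'a': [0/1 + 1/4*3/4, 0/1 + 1/4*1/1) = [3/16, 1/4) <- contains code 7/32
  emit 'a', narrow to [3/16, 1/4)
Step 3: interval [3/16, 1/4), width = 1/4 - 3/16 = 1/16
  'b': [3/16 + 1/16*0/1, 3/16 + 1/16*1/4) = [3/16, 13/64)
  'f': [3/16 + 1/16*1/4, 3/16 + 1/16*3/4) = [13/64, 15/64) <- contains code 7/32
  'a': [3/16 + 1/16*3/4, 3/16 + 1/16*1/1) = [15/64, 1/4)
  emit 'f', narrow to [13/64, 15/64)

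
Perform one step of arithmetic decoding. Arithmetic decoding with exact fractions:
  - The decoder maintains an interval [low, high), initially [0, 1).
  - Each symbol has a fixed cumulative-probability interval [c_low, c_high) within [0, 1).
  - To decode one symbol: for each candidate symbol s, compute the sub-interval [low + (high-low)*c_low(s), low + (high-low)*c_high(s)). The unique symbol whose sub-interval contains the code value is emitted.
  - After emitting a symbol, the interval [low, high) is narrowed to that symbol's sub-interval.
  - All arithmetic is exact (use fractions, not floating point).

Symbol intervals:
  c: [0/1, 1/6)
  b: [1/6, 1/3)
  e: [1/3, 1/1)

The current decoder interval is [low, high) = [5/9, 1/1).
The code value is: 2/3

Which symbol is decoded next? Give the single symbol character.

Answer: b

Derivation:
Interval width = high − low = 1/1 − 5/9 = 4/9
Scaled code = (code − low) / width = (2/3 − 5/9) / 4/9 = 1/4
  c: [0/1, 1/6) 
  b: [1/6, 1/3) ← scaled code falls here ✓
  e: [1/3, 1/1) 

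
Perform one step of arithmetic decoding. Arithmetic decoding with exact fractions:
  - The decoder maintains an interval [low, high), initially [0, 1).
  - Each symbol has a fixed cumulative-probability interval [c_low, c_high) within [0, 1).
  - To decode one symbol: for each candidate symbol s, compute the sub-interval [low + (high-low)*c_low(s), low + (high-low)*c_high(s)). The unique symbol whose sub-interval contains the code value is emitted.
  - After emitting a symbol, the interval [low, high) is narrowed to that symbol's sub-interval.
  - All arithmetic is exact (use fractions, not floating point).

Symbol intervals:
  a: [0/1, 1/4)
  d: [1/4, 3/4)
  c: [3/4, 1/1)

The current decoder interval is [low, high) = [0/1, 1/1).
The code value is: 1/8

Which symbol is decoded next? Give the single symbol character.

Answer: a

Derivation:
Interval width = high − low = 1/1 − 0/1 = 1/1
Scaled code = (code − low) / width = (1/8 − 0/1) / 1/1 = 1/8
  a: [0/1, 1/4) ← scaled code falls here ✓
  d: [1/4, 3/4) 
  c: [3/4, 1/1) 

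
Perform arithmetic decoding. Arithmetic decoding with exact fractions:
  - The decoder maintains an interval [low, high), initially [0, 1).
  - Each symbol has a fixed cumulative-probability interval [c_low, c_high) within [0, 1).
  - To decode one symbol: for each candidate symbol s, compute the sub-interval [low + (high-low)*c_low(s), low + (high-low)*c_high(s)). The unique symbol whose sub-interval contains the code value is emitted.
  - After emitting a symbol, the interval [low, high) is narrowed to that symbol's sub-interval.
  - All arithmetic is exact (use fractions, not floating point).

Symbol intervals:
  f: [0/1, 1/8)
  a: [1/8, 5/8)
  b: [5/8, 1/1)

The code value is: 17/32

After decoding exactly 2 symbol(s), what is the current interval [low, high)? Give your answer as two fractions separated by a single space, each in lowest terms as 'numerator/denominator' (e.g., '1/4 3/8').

Answer: 7/16 5/8

Derivation:
Step 1: interval [0/1, 1/1), width = 1/1 - 0/1 = 1/1
  'f': [0/1 + 1/1*0/1, 0/1 + 1/1*1/8) = [0/1, 1/8)
  'a': [0/1 + 1/1*1/8, 0/1 + 1/1*5/8) = [1/8, 5/8) <- contains code 17/32
  'b': [0/1 + 1/1*5/8, 0/1 + 1/1*1/1) = [5/8, 1/1)
  emit 'a', narrow to [1/8, 5/8)
Step 2: interval [1/8, 5/8), width = 5/8 - 1/8 = 1/2
  'f': [1/8 + 1/2*0/1, 1/8 + 1/2*1/8) = [1/8, 3/16)
  'a': [1/8 + 1/2*1/8, 1/8 + 1/2*5/8) = [3/16, 7/16)
  'b': [1/8 + 1/2*5/8, 1/8 + 1/2*1/1) = [7/16, 5/8) <- contains code 17/32
  emit 'b', narrow to [7/16, 5/8)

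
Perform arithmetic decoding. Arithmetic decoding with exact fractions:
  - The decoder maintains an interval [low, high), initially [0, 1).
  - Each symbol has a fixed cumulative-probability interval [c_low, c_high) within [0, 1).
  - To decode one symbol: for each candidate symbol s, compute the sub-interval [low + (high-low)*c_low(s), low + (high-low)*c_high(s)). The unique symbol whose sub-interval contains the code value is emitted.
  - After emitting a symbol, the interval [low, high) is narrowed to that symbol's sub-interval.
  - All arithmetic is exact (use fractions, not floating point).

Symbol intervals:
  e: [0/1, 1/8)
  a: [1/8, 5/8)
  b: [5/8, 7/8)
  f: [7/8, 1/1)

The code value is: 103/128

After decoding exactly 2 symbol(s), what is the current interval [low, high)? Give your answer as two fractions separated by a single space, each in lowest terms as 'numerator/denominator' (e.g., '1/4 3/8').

Answer: 25/32 27/32

Derivation:
Step 1: interval [0/1, 1/1), width = 1/1 - 0/1 = 1/1
  'e': [0/1 + 1/1*0/1, 0/1 + 1/1*1/8) = [0/1, 1/8)
  'a': [0/1 + 1/1*1/8, 0/1 + 1/1*5/8) = [1/8, 5/8)
  'b': [0/1 + 1/1*5/8, 0/1 + 1/1*7/8) = [5/8, 7/8) <- contains code 103/128
  'f': [0/1 + 1/1*7/8, 0/1 + 1/1*1/1) = [7/8, 1/1)
  emit 'b', narrow to [5/8, 7/8)
Step 2: interval [5/8, 7/8), width = 7/8 - 5/8 = 1/4
  'e': [5/8 + 1/4*0/1, 5/8 + 1/4*1/8) = [5/8, 21/32)
  'a': [5/8 + 1/4*1/8, 5/8 + 1/4*5/8) = [21/32, 25/32)
  'b': [5/8 + 1/4*5/8, 5/8 + 1/4*7/8) = [25/32, 27/32) <- contains code 103/128
  'f': [5/8 + 1/4*7/8, 5/8 + 1/4*1/1) = [27/32, 7/8)
  emit 'b', narrow to [25/32, 27/32)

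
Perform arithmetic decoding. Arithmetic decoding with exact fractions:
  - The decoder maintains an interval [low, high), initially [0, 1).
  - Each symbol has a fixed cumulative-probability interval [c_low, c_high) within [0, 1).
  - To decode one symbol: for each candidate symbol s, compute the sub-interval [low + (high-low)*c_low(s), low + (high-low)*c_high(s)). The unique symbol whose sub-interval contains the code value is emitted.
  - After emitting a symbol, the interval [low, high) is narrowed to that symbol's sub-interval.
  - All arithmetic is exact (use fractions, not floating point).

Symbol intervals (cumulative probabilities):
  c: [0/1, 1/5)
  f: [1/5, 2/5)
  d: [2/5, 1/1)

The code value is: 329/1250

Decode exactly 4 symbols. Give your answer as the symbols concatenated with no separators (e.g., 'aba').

Step 1: interval [0/1, 1/1), width = 1/1 - 0/1 = 1/1
  'c': [0/1 + 1/1*0/1, 0/1 + 1/1*1/5) = [0/1, 1/5)
  'f': [0/1 + 1/1*1/5, 0/1 + 1/1*2/5) = [1/5, 2/5) <- contains code 329/1250
  'd': [0/1 + 1/1*2/5, 0/1 + 1/1*1/1) = [2/5, 1/1)
  emit 'f', narrow to [1/5, 2/5)
Step 2: interval [1/5, 2/5), width = 2/5 - 1/5 = 1/5
  'c': [1/5 + 1/5*0/1, 1/5 + 1/5*1/5) = [1/5, 6/25)
  'f': [1/5 + 1/5*1/5, 1/5 + 1/5*2/5) = [6/25, 7/25) <- contains code 329/1250
  'd': [1/5 + 1/5*2/5, 1/5 + 1/5*1/1) = [7/25, 2/5)
  emit 'f', narrow to [6/25, 7/25)
Step 3: interval [6/25, 7/25), width = 7/25 - 6/25 = 1/25
  'c': [6/25 + 1/25*0/1, 6/25 + 1/25*1/5) = [6/25, 31/125)
  'f': [6/25 + 1/25*1/5, 6/25 + 1/25*2/5) = [31/125, 32/125)
  'd': [6/25 + 1/25*2/5, 6/25 + 1/25*1/1) = [32/125, 7/25) <- contains code 329/1250
  emit 'd', narrow to [32/125, 7/25)
Step 4: interval [32/125, 7/25), width = 7/25 - 32/125 = 3/125
  'c': [32/125 + 3/125*0/1, 32/125 + 3/125*1/5) = [32/125, 163/625)
  'f': [32/125 + 3/125*1/5, 32/125 + 3/125*2/5) = [163/625, 166/625) <- contains code 329/1250
  'd': [32/125 + 3/125*2/5, 32/125 + 3/125*1/1) = [166/625, 7/25)
  emit 'f', narrow to [163/625, 166/625)

Answer: ffdf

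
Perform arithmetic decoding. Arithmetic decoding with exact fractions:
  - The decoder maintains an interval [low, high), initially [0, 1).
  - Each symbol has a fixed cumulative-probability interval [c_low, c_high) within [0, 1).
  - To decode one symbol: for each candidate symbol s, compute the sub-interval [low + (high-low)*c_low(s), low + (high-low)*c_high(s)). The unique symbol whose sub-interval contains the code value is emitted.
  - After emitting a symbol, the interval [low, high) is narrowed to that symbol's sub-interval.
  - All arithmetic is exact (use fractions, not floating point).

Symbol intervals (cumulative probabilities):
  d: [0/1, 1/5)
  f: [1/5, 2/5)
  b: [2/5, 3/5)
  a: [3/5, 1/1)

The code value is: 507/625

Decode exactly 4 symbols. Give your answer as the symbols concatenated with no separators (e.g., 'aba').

Answer: abad

Derivation:
Step 1: interval [0/1, 1/1), width = 1/1 - 0/1 = 1/1
  'd': [0/1 + 1/1*0/1, 0/1 + 1/1*1/5) = [0/1, 1/5)
  'f': [0/1 + 1/1*1/5, 0/1 + 1/1*2/5) = [1/5, 2/5)
  'b': [0/1 + 1/1*2/5, 0/1 + 1/1*3/5) = [2/5, 3/5)
  'a': [0/1 + 1/1*3/5, 0/1 + 1/1*1/1) = [3/5, 1/1) <- contains code 507/625
  emit 'a', narrow to [3/5, 1/1)
Step 2: interval [3/5, 1/1), width = 1/1 - 3/5 = 2/5
  'd': [3/5 + 2/5*0/1, 3/5 + 2/5*1/5) = [3/5, 17/25)
  'f': [3/5 + 2/5*1/5, 3/5 + 2/5*2/5) = [17/25, 19/25)
  'b': [3/5 + 2/5*2/5, 3/5 + 2/5*3/5) = [19/25, 21/25) <- contains code 507/625
  'a': [3/5 + 2/5*3/5, 3/5 + 2/5*1/1) = [21/25, 1/1)
  emit 'b', narrow to [19/25, 21/25)
Step 3: interval [19/25, 21/25), width = 21/25 - 19/25 = 2/25
  'd': [19/25 + 2/25*0/1, 19/25 + 2/25*1/5) = [19/25, 97/125)
  'f': [19/25 + 2/25*1/5, 19/25 + 2/25*2/5) = [97/125, 99/125)
  'b': [19/25 + 2/25*2/5, 19/25 + 2/25*3/5) = [99/125, 101/125)
  'a': [19/25 + 2/25*3/5, 19/25 + 2/25*1/1) = [101/125, 21/25) <- contains code 507/625
  emit 'a', narrow to [101/125, 21/25)
Step 4: interval [101/125, 21/25), width = 21/25 - 101/125 = 4/125
  'd': [101/125 + 4/125*0/1, 101/125 + 4/125*1/5) = [101/125, 509/625) <- contains code 507/625
  'f': [101/125 + 4/125*1/5, 101/125 + 4/125*2/5) = [509/625, 513/625)
  'b': [101/125 + 4/125*2/5, 101/125 + 4/125*3/5) = [513/625, 517/625)
  'a': [101/125 + 4/125*3/5, 101/125 + 4/125*1/1) = [517/625, 21/25)
  emit 'd', narrow to [101/125, 509/625)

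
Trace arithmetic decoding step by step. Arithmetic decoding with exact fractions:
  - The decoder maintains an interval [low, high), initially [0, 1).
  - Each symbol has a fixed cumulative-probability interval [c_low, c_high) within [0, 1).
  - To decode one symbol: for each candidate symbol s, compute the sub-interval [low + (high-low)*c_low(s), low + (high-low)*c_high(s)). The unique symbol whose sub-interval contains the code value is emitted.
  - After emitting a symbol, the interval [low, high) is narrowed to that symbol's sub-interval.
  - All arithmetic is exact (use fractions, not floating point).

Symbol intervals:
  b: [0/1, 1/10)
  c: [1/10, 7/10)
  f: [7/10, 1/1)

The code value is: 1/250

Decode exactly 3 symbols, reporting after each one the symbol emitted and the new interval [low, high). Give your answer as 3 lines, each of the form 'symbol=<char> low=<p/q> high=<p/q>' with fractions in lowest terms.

Answer: symbol=b low=0/1 high=1/10
symbol=b low=0/1 high=1/100
symbol=c low=1/1000 high=7/1000

Derivation:
Step 1: interval [0/1, 1/1), width = 1/1 - 0/1 = 1/1
  'b': [0/1 + 1/1*0/1, 0/1 + 1/1*1/10) = [0/1, 1/10) <- contains code 1/250
  'c': [0/1 + 1/1*1/10, 0/1 + 1/1*7/10) = [1/10, 7/10)
  'f': [0/1 + 1/1*7/10, 0/1 + 1/1*1/1) = [7/10, 1/1)
  emit 'b', narrow to [0/1, 1/10)
Step 2: interval [0/1, 1/10), width = 1/10 - 0/1 = 1/10
  'b': [0/1 + 1/10*0/1, 0/1 + 1/10*1/10) = [0/1, 1/100) <- contains code 1/250
  'c': [0/1 + 1/10*1/10, 0/1 + 1/10*7/10) = [1/100, 7/100)
  'f': [0/1 + 1/10*7/10, 0/1 + 1/10*1/1) = [7/100, 1/10)
  emit 'b', narrow to [0/1, 1/100)
Step 3: interval [0/1, 1/100), width = 1/100 - 0/1 = 1/100
  'b': [0/1 + 1/100*0/1, 0/1 + 1/100*1/10) = [0/1, 1/1000)
  'c': [0/1 + 1/100*1/10, 0/1 + 1/100*7/10) = [1/1000, 7/1000) <- contains code 1/250
  'f': [0/1 + 1/100*7/10, 0/1 + 1/100*1/1) = [7/1000, 1/100)
  emit 'c', narrow to [1/1000, 7/1000)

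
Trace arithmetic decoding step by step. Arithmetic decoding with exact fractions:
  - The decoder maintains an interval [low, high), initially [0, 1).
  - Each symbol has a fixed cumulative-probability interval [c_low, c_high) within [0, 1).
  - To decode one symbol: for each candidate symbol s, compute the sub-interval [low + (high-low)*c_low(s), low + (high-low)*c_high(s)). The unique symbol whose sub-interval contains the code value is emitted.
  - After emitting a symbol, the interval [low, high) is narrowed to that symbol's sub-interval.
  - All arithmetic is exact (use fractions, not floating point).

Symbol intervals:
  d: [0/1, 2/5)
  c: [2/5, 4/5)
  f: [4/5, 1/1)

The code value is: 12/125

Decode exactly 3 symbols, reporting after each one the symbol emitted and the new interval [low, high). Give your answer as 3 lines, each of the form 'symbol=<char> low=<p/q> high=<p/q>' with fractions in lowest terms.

Step 1: interval [0/1, 1/1), width = 1/1 - 0/1 = 1/1
  'd': [0/1 + 1/1*0/1, 0/1 + 1/1*2/5) = [0/1, 2/5) <- contains code 12/125
  'c': [0/1 + 1/1*2/5, 0/1 + 1/1*4/5) = [2/5, 4/5)
  'f': [0/1 + 1/1*4/5, 0/1 + 1/1*1/1) = [4/5, 1/1)
  emit 'd', narrow to [0/1, 2/5)
Step 2: interval [0/1, 2/5), width = 2/5 - 0/1 = 2/5
  'd': [0/1 + 2/5*0/1, 0/1 + 2/5*2/5) = [0/1, 4/25) <- contains code 12/125
  'c': [0/1 + 2/5*2/5, 0/1 + 2/5*4/5) = [4/25, 8/25)
  'f': [0/1 + 2/5*4/5, 0/1 + 2/5*1/1) = [8/25, 2/5)
  emit 'd', narrow to [0/1, 4/25)
Step 3: interval [0/1, 4/25), width = 4/25 - 0/1 = 4/25
  'd': [0/1 + 4/25*0/1, 0/1 + 4/25*2/5) = [0/1, 8/125)
  'c': [0/1 + 4/25*2/5, 0/1 + 4/25*4/5) = [8/125, 16/125) <- contains code 12/125
  'f': [0/1 + 4/25*4/5, 0/1 + 4/25*1/1) = [16/125, 4/25)
  emit 'c', narrow to [8/125, 16/125)

Answer: symbol=d low=0/1 high=2/5
symbol=d low=0/1 high=4/25
symbol=c low=8/125 high=16/125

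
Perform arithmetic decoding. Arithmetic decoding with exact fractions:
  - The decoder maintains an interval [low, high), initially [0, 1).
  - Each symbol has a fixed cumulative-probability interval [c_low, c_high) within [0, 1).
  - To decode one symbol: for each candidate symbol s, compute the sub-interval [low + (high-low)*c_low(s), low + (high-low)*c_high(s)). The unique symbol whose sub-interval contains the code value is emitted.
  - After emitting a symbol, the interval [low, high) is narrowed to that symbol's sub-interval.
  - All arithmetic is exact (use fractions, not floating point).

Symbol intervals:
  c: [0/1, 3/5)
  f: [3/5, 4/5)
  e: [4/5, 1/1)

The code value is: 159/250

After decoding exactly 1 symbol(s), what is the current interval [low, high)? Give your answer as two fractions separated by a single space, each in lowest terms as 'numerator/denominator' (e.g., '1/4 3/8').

Step 1: interval [0/1, 1/1), width = 1/1 - 0/1 = 1/1
  'c': [0/1 + 1/1*0/1, 0/1 + 1/1*3/5) = [0/1, 3/5)
  'f': [0/1 + 1/1*3/5, 0/1 + 1/1*4/5) = [3/5, 4/5) <- contains code 159/250
  'e': [0/1 + 1/1*4/5, 0/1 + 1/1*1/1) = [4/5, 1/1)
  emit 'f', narrow to [3/5, 4/5)

Answer: 3/5 4/5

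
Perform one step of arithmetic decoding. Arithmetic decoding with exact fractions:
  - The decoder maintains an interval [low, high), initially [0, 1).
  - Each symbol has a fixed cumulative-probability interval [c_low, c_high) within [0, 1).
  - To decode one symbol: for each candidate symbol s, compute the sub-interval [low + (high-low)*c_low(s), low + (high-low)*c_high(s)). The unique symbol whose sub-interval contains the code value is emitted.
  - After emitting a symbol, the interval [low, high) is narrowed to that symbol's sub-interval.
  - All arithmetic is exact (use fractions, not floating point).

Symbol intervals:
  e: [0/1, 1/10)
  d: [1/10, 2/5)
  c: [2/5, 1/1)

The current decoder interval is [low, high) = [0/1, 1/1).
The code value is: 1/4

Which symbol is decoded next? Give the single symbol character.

Interval width = high − low = 1/1 − 0/1 = 1/1
Scaled code = (code − low) / width = (1/4 − 0/1) / 1/1 = 1/4
  e: [0/1, 1/10) 
  d: [1/10, 2/5) ← scaled code falls here ✓
  c: [2/5, 1/1) 

Answer: d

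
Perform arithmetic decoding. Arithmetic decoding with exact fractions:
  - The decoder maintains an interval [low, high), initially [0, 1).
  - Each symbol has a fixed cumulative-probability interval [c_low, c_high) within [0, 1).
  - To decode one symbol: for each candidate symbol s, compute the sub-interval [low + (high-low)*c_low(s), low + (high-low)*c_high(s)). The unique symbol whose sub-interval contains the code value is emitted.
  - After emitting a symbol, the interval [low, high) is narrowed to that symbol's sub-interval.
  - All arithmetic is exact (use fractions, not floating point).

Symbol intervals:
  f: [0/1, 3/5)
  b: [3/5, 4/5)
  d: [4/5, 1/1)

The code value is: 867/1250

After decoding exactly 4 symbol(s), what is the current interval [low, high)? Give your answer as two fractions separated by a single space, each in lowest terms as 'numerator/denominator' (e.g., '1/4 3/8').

Step 1: interval [0/1, 1/1), width = 1/1 - 0/1 = 1/1
  'f': [0/1 + 1/1*0/1, 0/1 + 1/1*3/5) = [0/1, 3/5)
  'b': [0/1 + 1/1*3/5, 0/1 + 1/1*4/5) = [3/5, 4/5) <- contains code 867/1250
  'd': [0/1 + 1/1*4/5, 0/1 + 1/1*1/1) = [4/5, 1/1)
  emit 'b', narrow to [3/5, 4/5)
Step 2: interval [3/5, 4/5), width = 4/5 - 3/5 = 1/5
  'f': [3/5 + 1/5*0/1, 3/5 + 1/5*3/5) = [3/5, 18/25) <- contains code 867/1250
  'b': [3/5 + 1/5*3/5, 3/5 + 1/5*4/5) = [18/25, 19/25)
  'd': [3/5 + 1/5*4/5, 3/5 + 1/5*1/1) = [19/25, 4/5)
  emit 'f', narrow to [3/5, 18/25)
Step 3: interval [3/5, 18/25), width = 18/25 - 3/5 = 3/25
  'f': [3/5 + 3/25*0/1, 3/5 + 3/25*3/5) = [3/5, 84/125)
  'b': [3/5 + 3/25*3/5, 3/5 + 3/25*4/5) = [84/125, 87/125) <- contains code 867/1250
  'd': [3/5 + 3/25*4/5, 3/5 + 3/25*1/1) = [87/125, 18/25)
  emit 'b', narrow to [84/125, 87/125)
Step 4: interval [84/125, 87/125), width = 87/125 - 84/125 = 3/125
  'f': [84/125 + 3/125*0/1, 84/125 + 3/125*3/5) = [84/125, 429/625)
  'b': [84/125 + 3/125*3/5, 84/125 + 3/125*4/5) = [429/625, 432/625)
  'd': [84/125 + 3/125*4/5, 84/125 + 3/125*1/1) = [432/625, 87/125) <- contains code 867/1250
  emit 'd', narrow to [432/625, 87/125)

Answer: 432/625 87/125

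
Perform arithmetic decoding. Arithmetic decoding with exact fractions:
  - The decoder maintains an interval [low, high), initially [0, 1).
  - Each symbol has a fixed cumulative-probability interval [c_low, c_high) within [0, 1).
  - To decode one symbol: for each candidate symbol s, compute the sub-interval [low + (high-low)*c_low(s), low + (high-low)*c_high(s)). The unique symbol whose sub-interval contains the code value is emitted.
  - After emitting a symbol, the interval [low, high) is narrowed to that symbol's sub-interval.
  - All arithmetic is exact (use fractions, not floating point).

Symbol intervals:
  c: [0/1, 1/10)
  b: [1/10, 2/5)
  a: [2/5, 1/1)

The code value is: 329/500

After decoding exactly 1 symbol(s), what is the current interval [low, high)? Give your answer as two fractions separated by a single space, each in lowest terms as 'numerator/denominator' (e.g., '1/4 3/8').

Answer: 2/5 1/1

Derivation:
Step 1: interval [0/1, 1/1), width = 1/1 - 0/1 = 1/1
  'c': [0/1 + 1/1*0/1, 0/1 + 1/1*1/10) = [0/1, 1/10)
  'b': [0/1 + 1/1*1/10, 0/1 + 1/1*2/5) = [1/10, 2/5)
  'a': [0/1 + 1/1*2/5, 0/1 + 1/1*1/1) = [2/5, 1/1) <- contains code 329/500
  emit 'a', narrow to [2/5, 1/1)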